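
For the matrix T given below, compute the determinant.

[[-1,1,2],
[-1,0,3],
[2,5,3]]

14

Expand along column 2:
  − 1 · |-1 3; 2 3| = −1·(-3 − 6) = 9
  − 5 · |-1 2; -1 3| = −5·(-3 − (-2)) = 5
Sum: (9) + (5) = 14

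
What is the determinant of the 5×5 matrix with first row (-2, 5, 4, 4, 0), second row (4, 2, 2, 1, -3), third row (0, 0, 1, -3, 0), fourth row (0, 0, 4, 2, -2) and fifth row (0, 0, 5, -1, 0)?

-672

The matrix is block upper-triangular with a 2×2 block and a 3×3 block on the diagonal, so its determinant equals the product of the determinants of the diagonal blocks.
det of the 2×2 block = -24
det of the 3×3 block = 28
det = (-24)·(28) = -672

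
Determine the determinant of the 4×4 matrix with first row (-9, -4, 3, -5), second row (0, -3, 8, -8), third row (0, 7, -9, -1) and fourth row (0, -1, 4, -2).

Expand along column 1 (it has 3 zeros):
  + (-9) · M_11   where M_11 = det([-3 8 -8; 7 -9 -1; -1 4 -2]) = -98
det = (+1)·(-9)·(-98) = 882

882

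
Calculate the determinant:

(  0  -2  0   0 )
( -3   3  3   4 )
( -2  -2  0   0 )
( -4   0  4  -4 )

Expand along row 1 (it has 3 zeros):
  − (-2) · M_12   where M_12 = det([-3 3 4; -2 0 0; -4 4 -4]) = -56
det = (-1)·(-2)·(-56) = -112

-112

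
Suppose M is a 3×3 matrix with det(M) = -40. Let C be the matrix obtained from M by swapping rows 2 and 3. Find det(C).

40

Swapping two rows multiplies the determinant by −1.
det(C) = (-1)·(-40) = 40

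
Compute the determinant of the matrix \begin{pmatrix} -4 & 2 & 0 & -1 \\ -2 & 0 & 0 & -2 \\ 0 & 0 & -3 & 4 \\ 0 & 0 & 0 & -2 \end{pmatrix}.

24

The matrix is block upper-triangular with a 2×2 block and a 2×2 block on the diagonal, so its determinant equals the product of the determinants of the diagonal blocks.
det of the 2×2 block = 4
det of the 2×2 block = 6
det = (4)·(6) = 24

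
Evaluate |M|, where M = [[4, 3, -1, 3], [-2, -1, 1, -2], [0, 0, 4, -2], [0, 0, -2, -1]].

-16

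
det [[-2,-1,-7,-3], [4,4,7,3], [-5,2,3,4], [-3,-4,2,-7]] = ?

Expand along row 1:
  + (-2) · M_11   where M_11 = det([4 7 3; 2 3 4; -4 2 -7]) = -82
  − (-1) · M_12   where M_12 = det([4 7 3; -5 3 4; -3 2 -7]) = -448
  + (-7) · M_13   where M_13 = det([4 4 3; -5 2 4; -3 -4 -7]) = -102
  − (-3) · M_14   where M_14 = det([4 4 7; -5 2 3; -3 -4 2]) = 250
det = (+1)·(-2)·(-82) + (-1)·(-1)·(-448) + (+1)·(-7)·(-102) + (-1)·(-3)·(250) = 1180

1180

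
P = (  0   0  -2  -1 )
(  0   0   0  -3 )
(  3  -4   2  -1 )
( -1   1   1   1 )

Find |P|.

-6

Expand along row 2 (it has 3 zeros):
  + (-3) · M_24   where M_24 = det([0 0 -2; 3 -4 2; -1 1 1]) = 2
det = (+1)·(-3)·(2) = -6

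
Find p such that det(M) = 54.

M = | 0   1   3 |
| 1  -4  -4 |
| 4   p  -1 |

Expanding along the row containing p, det(M) is linear in p: det(M) = (3)·p + (33).
Set (3)·p + (33) = 54  ⇒  (3)·p = 21  ⇒  p = 7.

p = 7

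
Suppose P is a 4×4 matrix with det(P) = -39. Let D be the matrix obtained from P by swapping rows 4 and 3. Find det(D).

39

Swapping two rows multiplies the determinant by −1.
det(D) = (-1)·(-39) = 39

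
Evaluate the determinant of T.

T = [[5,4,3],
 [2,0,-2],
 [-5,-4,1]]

Expand along column 2:
  − 4 · |2 -2; -5 1| = −4·(2 − 10) = 32
  − (-4) · |5 3; 2 -2| = −(-4)·(-10 − 6) = -64
Sum: (32) + (-64) = -32

|T| = -32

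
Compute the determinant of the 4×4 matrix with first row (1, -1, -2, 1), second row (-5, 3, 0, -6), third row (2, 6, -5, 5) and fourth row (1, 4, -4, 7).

Expand along row 2 (it has 1 zero):
  − (-5) · M_21   where M_21 = det([-1 -2 1; 6 -5 5; 4 -4 7]) = 55
  + (3) · M_22   where M_22 = det([1 -2 1; 2 -5 5; 1 -4 7]) = 0
  + (-6) · M_24   where M_24 = det([1 -1 -2; 2 6 -5; 1 4 -4]) = -11
det = (-1)·(-5)·(55) + (+1)·(3)·(0) + (+1)·(-6)·(-11) = 341

341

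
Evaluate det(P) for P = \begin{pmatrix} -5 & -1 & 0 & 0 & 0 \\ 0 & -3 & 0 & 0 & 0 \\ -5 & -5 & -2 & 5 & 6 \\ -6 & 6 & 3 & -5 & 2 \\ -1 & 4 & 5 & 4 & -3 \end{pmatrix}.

4545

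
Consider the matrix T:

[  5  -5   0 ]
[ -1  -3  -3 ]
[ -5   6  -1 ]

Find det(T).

Expand along column 3:
  − (-3) · |5 -5; -5 6| = −(-3)·(30 − 25) = 15
  + (-1) · |5 -5; -1 -3| = (-1)·(-15 − 5) = 20
Sum: (15) + (20) = 35

The determinant is 35.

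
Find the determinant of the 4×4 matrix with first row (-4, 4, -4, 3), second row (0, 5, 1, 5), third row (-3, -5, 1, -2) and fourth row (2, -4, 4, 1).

Expand along row 2 (it has 1 zero):
  + (5) · M_22   where M_22 = det([-4 -4 3; -3 1 -2; 2 4 1]) = -74
  − (1) · M_23   where M_23 = det([-4 4 3; -3 -5 -2; 2 -4 1]) = 114
  + (5) · M_24   where M_24 = det([-4 4 -4; -3 -5 1; 2 -4 4]) = 32
det = (+1)·(5)·(-74) + (-1)·(1)·(114) + (+1)·(5)·(32) = -324

-324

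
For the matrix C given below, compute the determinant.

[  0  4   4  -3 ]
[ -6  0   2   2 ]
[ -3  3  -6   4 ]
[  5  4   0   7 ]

Expand along row 1 (it has 1 zero):
  − (4) · M_12   where M_12 = det([-6 2 2; -3 -6 4; 5 0 7]) = 394
  + (4) · M_13   where M_13 = det([-6 0 2; -3 3 4; 5 4 7]) = -84
  − (-3) · M_14   where M_14 = det([-6 0 2; -3 3 -6; 5 4 0]) = -198
det = (-1)·(4)·(394) + (+1)·(4)·(-84) + (-1)·(-3)·(-198) = -2506

det(C) = -2506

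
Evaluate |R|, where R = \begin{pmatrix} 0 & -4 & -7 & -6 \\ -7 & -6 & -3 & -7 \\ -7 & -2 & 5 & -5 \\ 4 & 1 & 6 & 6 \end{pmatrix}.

The determinant is -1114.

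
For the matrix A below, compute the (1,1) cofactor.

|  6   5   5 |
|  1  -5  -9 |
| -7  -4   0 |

-36

Delete row 1 and column 1; the remaining 2×2 submatrix is [-5 -9; -4 0].
Its determinant is (-5)·0 − (-9)·(-4) = -36.
The cofactor carries sign (−1)^(1+1) = +1, so C_{1,1} = +(-36) = -36.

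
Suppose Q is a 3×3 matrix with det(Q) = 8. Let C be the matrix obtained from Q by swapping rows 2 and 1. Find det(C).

The determinant is -8.

Swapping two rows multiplies the determinant by −1.
det(C) = (-1)·(8) = -8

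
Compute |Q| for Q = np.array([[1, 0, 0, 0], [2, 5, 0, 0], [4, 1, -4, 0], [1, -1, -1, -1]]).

Q is lower triangular, so det(Q) is the product of the diagonal entries:
det = (1) · (5) · (-4) · (-1) = 20

det(Q) = 20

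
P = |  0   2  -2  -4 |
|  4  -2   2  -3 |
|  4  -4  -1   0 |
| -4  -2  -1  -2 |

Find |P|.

-496

Expand along row 1 (it has 1 zero):
  − (2) · M_12   where M_12 = det([4 2 -3; 4 -1 0; -4 -1 -2]) = 48
  + (-2) · M_13   where M_13 = det([4 -2 -3; 4 -4 0; -4 -2 -2]) = 88
  − (-4) · M_14   where M_14 = det([4 -2 2; 4 -4 -1; -4 -2 -1]) = -56
det = (-1)·(2)·(48) + (+1)·(-2)·(88) + (-1)·(-4)·(-56) = -496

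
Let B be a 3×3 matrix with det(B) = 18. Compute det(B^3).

The determinant is 5832.

det(B^3) = (det B)^3 = (18)^3 = 5832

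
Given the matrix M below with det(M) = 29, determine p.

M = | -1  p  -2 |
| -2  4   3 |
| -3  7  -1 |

Expanding along the row containing p, det(M) is linear in p: det(M) = (-11)·p + (29).
Set (-11)·p + (29) = 29  ⇒  (-11)·p = 0  ⇒  p = 0.

p = 0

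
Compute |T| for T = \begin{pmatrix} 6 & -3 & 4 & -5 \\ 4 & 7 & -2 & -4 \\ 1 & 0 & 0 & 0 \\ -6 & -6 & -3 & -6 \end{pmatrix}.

|T| = 429

Expand along row 3 (it has 3 zeros):
  + (1) · M_31   where M_31 = det([-3 4 -5; 7 -2 -4; -6 -3 -6]) = 429
det = (+1)·(1)·(429) = 429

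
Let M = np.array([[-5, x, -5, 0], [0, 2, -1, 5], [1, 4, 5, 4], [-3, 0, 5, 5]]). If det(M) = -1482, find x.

6

Expanding along the row containing x, det(M) is linear in x: det(M) = (-117)·x + (-780).
Set (-117)·x + (-780) = -1482  ⇒  (-117)·x = -702  ⇒  x = 6.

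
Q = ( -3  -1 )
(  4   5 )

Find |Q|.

-11

det(Q) = (-3)·5 − (-1)·4 = -15 − (-4) = -11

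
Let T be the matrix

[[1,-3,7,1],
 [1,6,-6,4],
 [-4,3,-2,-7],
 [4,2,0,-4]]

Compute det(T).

Expand along row 4 (it has 1 zero):
  − (4) · M_41   where M_41 = det([-3 7 1; 6 -6 4; 3 -2 -7]) = 234
  + (2) · M_42   where M_42 = det([1 7 1; 1 -6 4; -4 -2 -7]) = -39
  + (-4) · M_44   where M_44 = det([1 -3 7; 1 6 -6; -4 3 -2]) = 117
det = (-1)·(4)·(234) + (+1)·(2)·(-39) + (+1)·(-4)·(117) = -1482

-1482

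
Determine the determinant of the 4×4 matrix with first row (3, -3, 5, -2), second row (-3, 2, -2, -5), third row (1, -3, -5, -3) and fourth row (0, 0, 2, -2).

Expand along row 4 (it has 2 zeros):
  − (2) · M_43   where M_43 = det([3 -3 -2; -3 2 -5; 1 -3 -3]) = -35
  + (-2) · M_44   where M_44 = det([3 -3 5; -3 2 -2; 1 -3 -5]) = 38
det = (-1)·(2)·(-35) + (+1)·(-2)·(38) = -6

-6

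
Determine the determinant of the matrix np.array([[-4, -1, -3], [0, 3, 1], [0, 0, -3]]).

The matrix is upper triangular, so the determinant is the product of the diagonal entries:
det = (-4) · (3) · (-3) = 36

The determinant is 36.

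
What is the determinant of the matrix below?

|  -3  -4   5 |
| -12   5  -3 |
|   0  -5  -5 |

Expand along column 1:
  + (-3) · |5 -3; -5 -5| = (-3)·(-25 − 15) = 120
  − (-12) · |-4 5; -5 -5| = −(-12)·(20 − (-25)) = 540
Sum: (120) + (540) = 660

660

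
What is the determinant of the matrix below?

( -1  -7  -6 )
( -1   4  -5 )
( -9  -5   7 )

The determinant is -613.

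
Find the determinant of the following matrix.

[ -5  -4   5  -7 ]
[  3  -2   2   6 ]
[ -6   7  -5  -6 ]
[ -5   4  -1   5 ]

318

Expand along row 1:
  + (-5) · M_11   where M_11 = det([-2 2 6; 7 -5 -6; 4 -1 5]) = 22
  − (-4) · M_12   where M_12 = det([3 2 6; -6 -5 -6; -5 -1 5]) = -87
  + (5) · M_13   where M_13 = det([3 -2 6; -6 7 -6; -5 4 5]) = 123
  − (-7) · M_14   where M_14 = det([3 -2 2; -6 7 -5; -5 4 -1]) = 23
det = (+1)·(-5)·(22) + (-1)·(-4)·(-87) + (+1)·(5)·(123) + (-1)·(-7)·(23) = 318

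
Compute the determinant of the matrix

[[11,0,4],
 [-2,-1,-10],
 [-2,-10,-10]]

-918

Expand along row 1:
  + 11 · |-1 -10; -10 -10| = 11·(10 − 100) = -990
  + 4 · |-2 -1; -2 -10| = 4·(20 − 2) = 72
Sum: (-990) + (72) = -918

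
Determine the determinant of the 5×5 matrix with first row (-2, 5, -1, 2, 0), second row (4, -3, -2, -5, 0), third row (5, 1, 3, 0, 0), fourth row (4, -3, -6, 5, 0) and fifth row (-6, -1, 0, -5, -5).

7690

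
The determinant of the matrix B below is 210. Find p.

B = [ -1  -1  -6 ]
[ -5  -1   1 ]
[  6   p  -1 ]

p = 8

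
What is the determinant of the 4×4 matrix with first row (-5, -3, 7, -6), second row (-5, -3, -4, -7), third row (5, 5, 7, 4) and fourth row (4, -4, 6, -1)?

Expand along row 1:
  + (-5) · M_11   where M_11 = det([-3 -4 -7; 5 7 4; -4 6 -1]) = -269
  − (-3) · M_12   where M_12 = det([-5 -4 -7; 5 7 4; 4 6 -1]) = 57
  + (7) · M_13   where M_13 = det([-5 -3 -7; 5 5 4; 4 -4 -1]) = 162
  − (-6) · M_14   where M_14 = det([-5 -3 -4; 5 5 7; 4 -4 6]) = -124
det = (+1)·(-5)·(-269) + (-1)·(-3)·(57) + (+1)·(7)·(162) + (-1)·(-6)·(-124) = 1906

1906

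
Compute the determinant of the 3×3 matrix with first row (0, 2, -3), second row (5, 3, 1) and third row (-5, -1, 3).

Expand along row 1:
  − 2 · |5 1; -5 3| = −2·(15 − (-5)) = -40
  + (-3) · |5 3; -5 -1| = (-3)·(-5 − (-15)) = -30
Sum: (-40) + (-30) = -70

The determinant is -70.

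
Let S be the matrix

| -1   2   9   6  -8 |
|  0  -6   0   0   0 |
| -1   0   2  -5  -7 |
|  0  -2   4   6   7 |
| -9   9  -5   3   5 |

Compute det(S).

Expand along row 2 (it has 4 zeros):
  + (-6) · M_22   where M_22 = det([-1 9 6 -8; -1 2 -5 -7; 0 4 6 7; -9 -5 3 5]) = -4589
det = (+1)·(-6)·(-4589) = 27534

det(S) = 27534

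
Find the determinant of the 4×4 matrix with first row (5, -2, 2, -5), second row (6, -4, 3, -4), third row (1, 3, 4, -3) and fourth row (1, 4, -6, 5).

The determinant is -534.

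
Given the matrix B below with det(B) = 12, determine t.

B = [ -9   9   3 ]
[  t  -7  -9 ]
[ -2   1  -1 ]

3

Expanding along the row containing t, det(B) is linear in t: det(B) = (12)·t + (-24).
Set (12)·t + (-24) = 12  ⇒  (12)·t = 36  ⇒  t = 3.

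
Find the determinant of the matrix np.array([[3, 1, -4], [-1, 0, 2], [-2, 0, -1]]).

The determinant is -5.

Expand along column 2:
  − 1 · |-1 2; -2 -1| = −1·(1 − (-4)) = -5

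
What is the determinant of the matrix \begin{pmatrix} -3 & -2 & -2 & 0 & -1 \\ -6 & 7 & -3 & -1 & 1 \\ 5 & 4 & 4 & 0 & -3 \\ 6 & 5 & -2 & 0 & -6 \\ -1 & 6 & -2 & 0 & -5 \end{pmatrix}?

The determinant is -604.

Expand along column 4 (it has 4 zeros):
  + (-1) · M_24   where M_24 = det([-3 -2 -2 -1; 5 4 4 -3; 6 5 -2 -6; -1 6 -2 -5]) = 604
det = (+1)·(-1)·(604) = -604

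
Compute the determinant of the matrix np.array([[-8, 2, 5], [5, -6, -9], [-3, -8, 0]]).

The determinant is 340.

Expand along column 3:
  + 5 · |5 -6; -3 -8| = 5·(-40 − 18) = -290
  − (-9) · |-8 2; -3 -8| = −(-9)·(64 − (-6)) = 630
Sum: (-290) + (630) = 340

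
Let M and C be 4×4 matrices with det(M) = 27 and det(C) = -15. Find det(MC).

det(MC) = det(M)·det(C) = (27)·(-15) = -405

-405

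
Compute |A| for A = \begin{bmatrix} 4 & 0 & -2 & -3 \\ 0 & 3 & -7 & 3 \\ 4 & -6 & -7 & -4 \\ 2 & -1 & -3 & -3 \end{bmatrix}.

Expand along row 1 (it has 1 zero):
  + (4) · M_11   where M_11 = det([3 -7 3; -6 -7 -4; -1 -3 -3]) = 158
  + (-2) · M_13   where M_13 = det([0 3 3; 4 -6 -4; 2 -1 -3]) = 36
  − (-3) · M_14   where M_14 = det([0 3 -7; 4 -6 -7; 2 -1 -3]) = -62
det = (+1)·(4)·(158) + (+1)·(-2)·(36) + (-1)·(-3)·(-62) = 374

det(A) = 374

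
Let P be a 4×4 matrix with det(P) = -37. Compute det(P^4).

1874161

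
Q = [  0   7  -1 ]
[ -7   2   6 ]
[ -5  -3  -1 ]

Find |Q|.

Expand along row 1:
  − 7 · |-7 6; -5 -1| = −7·(7 − (-30)) = -259
  + (-1) · |-7 2; -5 -3| = (-1)·(21 − (-10)) = -31
Sum: (-259) + (-31) = -290

|Q| = -290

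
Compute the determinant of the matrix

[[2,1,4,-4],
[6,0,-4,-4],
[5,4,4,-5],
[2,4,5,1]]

282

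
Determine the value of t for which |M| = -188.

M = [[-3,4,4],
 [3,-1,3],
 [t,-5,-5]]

-8

Expanding along the row containing t, det(M) is linear in t: det(M) = (16)·t + (-60).
Set (16)·t + (-60) = -188  ⇒  (16)·t = -128  ⇒  t = -8.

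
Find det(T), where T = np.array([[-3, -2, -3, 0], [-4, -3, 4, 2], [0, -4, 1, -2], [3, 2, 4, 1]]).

Expand along row 1 (it has 1 zero):
  + (-3) · M_11   where M_11 = det([-3 4 2; -4 1 -2; 2 4 1]) = -63
  − (-2) · M_12   where M_12 = det([-4 4 2; 0 1 -2; 3 4 1]) = -66
  + (-3) · M_13   where M_13 = det([-4 -3 2; 0 -4 -2; 3 2 1]) = 42
det = (+1)·(-3)·(-63) + (-1)·(-2)·(-66) + (+1)·(-3)·(42) = -69

-69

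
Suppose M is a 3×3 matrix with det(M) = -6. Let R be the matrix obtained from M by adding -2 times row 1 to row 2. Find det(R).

The determinant is -6.

Adding a multiple of one row to another leaves the determinant unchanged.
det(R) = (1)·(-6) = -6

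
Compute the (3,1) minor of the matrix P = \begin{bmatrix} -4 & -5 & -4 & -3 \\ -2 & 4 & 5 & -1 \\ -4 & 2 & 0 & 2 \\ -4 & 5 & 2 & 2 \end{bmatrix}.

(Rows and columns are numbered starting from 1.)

Delete row 3 and column 1; the remaining 3×3 submatrix is [-5 -4 -3; 4 5 -1; 5 2 2].
Its determinant is 43.

43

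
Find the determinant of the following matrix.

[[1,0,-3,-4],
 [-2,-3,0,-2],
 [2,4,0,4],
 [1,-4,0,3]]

78

Expand along column 3 (it has 3 zeros):
  + (-3) · M_13   where M_13 = det([-2 -3 -2; 2 4 4; 1 -4 3]) = -26
det = (+1)·(-3)·(-26) = 78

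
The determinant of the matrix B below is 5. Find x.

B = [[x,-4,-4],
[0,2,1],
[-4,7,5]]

7

Expanding along the column containing x, det(B) is linear in x: det(B) = (3)·x + (-16).
Set (3)·x + (-16) = 5  ⇒  (3)·x = 21  ⇒  x = 7.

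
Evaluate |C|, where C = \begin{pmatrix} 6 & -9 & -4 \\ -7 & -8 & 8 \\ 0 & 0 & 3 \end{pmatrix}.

det(C) = -333

Expand along row 3:
  + 3 · |6 -9; -7 -8| = 3·(-48 − 63) = -333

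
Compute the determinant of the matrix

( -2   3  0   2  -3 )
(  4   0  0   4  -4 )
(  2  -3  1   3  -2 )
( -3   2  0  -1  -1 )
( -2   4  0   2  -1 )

The determinant is 40.

Expand along column 3 (it has 4 zeros):
  + (1) · M_33   where M_33 = det([-2 3 2 -3; 4 0 4 -4; -3 2 -1 -1; -2 4 2 -1]) = 40
det = (+1)·(1)·(40) = 40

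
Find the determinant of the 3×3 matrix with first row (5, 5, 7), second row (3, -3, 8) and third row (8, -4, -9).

834

Expand along column 1:
  + 5 · |-3 8; -4 -9| = 5·(27 − (-32)) = 295
  − 3 · |5 7; -4 -9| = −3·(-45 − (-28)) = 51
  + 8 · |5 7; -3 8| = 8·(40 − (-21)) = 488
Sum: (295) + (51) + (488) = 834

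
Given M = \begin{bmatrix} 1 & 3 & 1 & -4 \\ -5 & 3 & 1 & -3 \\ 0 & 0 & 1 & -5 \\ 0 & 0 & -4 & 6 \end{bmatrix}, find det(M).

-252

M is block upper-triangular with a 2×2 block and a 2×2 block on the diagonal, so its determinant equals the product of the determinants of the diagonal blocks.
det of the 2×2 block = 18
det of the 2×2 block = -14
det = (18)·(-14) = -252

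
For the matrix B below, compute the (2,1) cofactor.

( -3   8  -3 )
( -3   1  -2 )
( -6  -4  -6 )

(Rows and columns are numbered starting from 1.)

The cofactor is 60.

Delete row 2 and column 1; the remaining 2×2 submatrix is [8 -3; -4 -6].
Its determinant is 8·(-6) − (-3)·(-4) = -60.
The cofactor carries sign (−1)^(2+1) = −1, so C_{2,1} = −(-60) = 60.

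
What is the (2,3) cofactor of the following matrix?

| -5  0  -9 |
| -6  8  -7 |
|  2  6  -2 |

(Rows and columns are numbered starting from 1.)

The cofactor is 30.

Delete row 2 and column 3; the remaining 2×2 submatrix is [-5 0; 2 6].
Its determinant is (-5)·6 − 0·2 = -30.
The cofactor carries sign (−1)^(2+3) = −1, so C_{2,3} = −(-30) = 30.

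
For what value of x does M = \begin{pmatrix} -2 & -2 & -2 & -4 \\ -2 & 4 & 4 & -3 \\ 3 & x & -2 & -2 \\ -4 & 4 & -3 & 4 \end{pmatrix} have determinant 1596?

5

Expanding along the row containing x, det(M) is linear in x: det(M) = (142)·x + (886).
Set (142)·x + (886) = 1596  ⇒  (142)·x = 710  ⇒  x = 5.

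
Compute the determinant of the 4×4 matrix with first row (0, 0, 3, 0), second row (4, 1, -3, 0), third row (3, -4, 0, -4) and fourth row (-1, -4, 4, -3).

-9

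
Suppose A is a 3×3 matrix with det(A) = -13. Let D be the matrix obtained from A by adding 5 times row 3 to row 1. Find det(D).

Adding a multiple of one row to another leaves the determinant unchanged.
det(D) = (1)·(-13) = -13

-13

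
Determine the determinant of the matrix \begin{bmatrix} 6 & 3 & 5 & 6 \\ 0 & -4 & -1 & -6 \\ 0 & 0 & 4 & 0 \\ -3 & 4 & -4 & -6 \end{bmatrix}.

1080

Expand along row 3 (it has 3 zeros):
  + (4) · M_33   where M_33 = det([6 3 6; 0 -4 -6; -3 4 -6]) = 270
det = (+1)·(4)·(270) = 1080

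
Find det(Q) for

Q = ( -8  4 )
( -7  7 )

The determinant is -28.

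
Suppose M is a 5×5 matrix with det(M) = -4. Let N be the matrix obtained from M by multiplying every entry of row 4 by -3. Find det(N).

Scaling one row by -3 multiplies the determinant by -3.
det(N) = (-3)·(-4) = 12

12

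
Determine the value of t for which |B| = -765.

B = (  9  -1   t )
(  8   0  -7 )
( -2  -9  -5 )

Expanding along the column containing t, det(B) is linear in t: det(B) = (-72)·t + (-621).
Set (-72)·t + (-621) = -765  ⇒  (-72)·t = -144  ⇒  t = 2.

t = 2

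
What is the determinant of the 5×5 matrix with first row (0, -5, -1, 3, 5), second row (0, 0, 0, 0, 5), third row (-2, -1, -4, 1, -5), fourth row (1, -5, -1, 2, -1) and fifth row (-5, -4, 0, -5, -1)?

Expand along row 2 (it has 4 zeros):
  − (5) · M_25   where M_25 = det([0 -5 -1 3; -2 -1 -4 1; 1 -5 -1 2; -5 -4 0 -5]) = -242
det = (-1)·(5)·(-242) = 1210

1210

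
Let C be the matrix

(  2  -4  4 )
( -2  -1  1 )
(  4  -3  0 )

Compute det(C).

Expand along column 3:
  + 4 · |-2 -1; 4 -3| = 4·(6 − (-4)) = 40
  − 1 · |2 -4; 4 -3| = −1·(-6 − (-16)) = -10
Sum: (40) + (-10) = 30

The determinant is 30.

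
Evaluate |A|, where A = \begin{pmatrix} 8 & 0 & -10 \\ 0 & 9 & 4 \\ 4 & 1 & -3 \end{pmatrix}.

112

Expand along column 1:
  + 8 · |9 4; 1 -3| = 8·(-27 − 4) = -248
  + 4 · |0 -10; 9 4| = 4·(0 − (-90)) = 360
Sum: (-248) + (360) = 112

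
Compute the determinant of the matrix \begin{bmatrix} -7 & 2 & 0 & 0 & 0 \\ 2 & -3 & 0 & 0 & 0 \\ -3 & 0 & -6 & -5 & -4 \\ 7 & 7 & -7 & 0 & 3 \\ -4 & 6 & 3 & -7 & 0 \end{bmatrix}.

-6239

The matrix is block lower-triangular with a 2×2 block and a 3×3 block on the diagonal, so its determinant equals the product of the determinants of the diagonal blocks.
det of the 2×2 block = 17
det of the 3×3 block = -367
det = (17)·(-367) = -6239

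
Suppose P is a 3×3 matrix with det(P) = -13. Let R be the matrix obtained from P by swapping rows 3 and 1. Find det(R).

|R| = 13

Swapping two rows multiplies the determinant by −1.
det(R) = (-1)·(-13) = 13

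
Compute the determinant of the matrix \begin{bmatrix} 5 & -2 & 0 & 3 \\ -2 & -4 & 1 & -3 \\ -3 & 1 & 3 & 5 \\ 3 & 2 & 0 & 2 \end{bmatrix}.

Expand along column 3 (it has 2 zeros):
  − (1) · M_23   where M_23 = det([5 -2 3; -3 1 5; 3 2 2]) = -109
  + (3) · M_33   where M_33 = det([5 -2 3; -2 -4 -3; 3 2 2]) = 24
det = (-1)·(1)·(-109) + (+1)·(3)·(24) = 181

181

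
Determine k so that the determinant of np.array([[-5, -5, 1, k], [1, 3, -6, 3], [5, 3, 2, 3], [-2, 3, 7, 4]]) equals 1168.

Expanding along the column containing k, det(M) is linear in k: det(M) = (228)·k + (1168).
Set (228)·k + (1168) = 1168  ⇒  (228)·k = 0  ⇒  k = 0.

k = 0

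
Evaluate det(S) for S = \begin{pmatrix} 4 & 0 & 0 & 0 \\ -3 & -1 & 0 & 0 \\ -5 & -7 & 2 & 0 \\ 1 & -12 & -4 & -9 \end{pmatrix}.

72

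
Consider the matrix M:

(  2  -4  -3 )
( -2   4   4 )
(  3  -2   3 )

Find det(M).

-8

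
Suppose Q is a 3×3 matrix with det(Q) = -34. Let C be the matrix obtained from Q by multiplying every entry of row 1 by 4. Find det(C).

det(C) = -136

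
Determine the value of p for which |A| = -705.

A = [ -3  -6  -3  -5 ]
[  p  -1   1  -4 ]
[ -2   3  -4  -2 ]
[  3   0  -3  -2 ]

Expanding along the column containing p, det(A) is linear in p: det(A) = (-15)·p + (-705).
Set (-15)·p + (-705) = -705  ⇒  (-15)·p = 0  ⇒  p = 0.

p = 0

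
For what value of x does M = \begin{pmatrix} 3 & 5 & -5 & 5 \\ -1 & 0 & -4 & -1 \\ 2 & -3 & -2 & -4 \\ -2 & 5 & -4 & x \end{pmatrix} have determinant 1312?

-8

Expanding along the column containing x, det(M) is linear in x: det(M) = (-101)·x + (504).
Set (-101)·x + (504) = 1312  ⇒  (-101)·x = 808  ⇒  x = -8.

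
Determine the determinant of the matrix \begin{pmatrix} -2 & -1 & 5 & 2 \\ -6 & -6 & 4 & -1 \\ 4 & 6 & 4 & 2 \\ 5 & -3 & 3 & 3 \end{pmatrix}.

630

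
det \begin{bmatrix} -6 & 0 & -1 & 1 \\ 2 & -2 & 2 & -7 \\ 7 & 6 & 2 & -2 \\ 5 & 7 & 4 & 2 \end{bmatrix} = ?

Expand along row 1 (it has 1 zero):
  + (-6) · M_11   where M_11 = det([-2 2 -7; 6 2 -2; 7 4 2]) = -146
  + (-1) · M_13   where M_13 = det([2 -2 -7; 7 6 -2; 5 7 2]) = -33
  − (1) · M_14   where M_14 = det([2 -2 2; 7 6 2; 5 7 4]) = 94
det = (+1)·(-6)·(-146) + (+1)·(-1)·(-33) + (-1)·(1)·(94) = 815

815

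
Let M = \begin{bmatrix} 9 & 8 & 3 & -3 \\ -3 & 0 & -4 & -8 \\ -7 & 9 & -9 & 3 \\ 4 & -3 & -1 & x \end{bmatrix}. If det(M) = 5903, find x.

Expanding along the column containing x, det(M) is linear in x: det(M) = (251)·x + (6907).
Set (251)·x + (6907) = 5903  ⇒  (251)·x = -1004  ⇒  x = -4.

-4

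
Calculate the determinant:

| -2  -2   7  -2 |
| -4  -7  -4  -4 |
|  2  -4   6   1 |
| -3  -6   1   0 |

Expand along row 4 (it has 1 zero):
  − (-3) · M_41   where M_41 = det([-2 7 -2; -7 -4 -4; -4 6 1]) = 237
  + (-6) · M_42   where M_42 = det([-2 7 -2; -4 -4 -4; 2 6 1]) = -36
  − (1) · M_43   where M_43 = det([-2 -2 -2; -4 -7 -4; 2 -4 1]) = -6
det = (-1)·(-3)·(237) + (+1)·(-6)·(-36) + (-1)·(1)·(-6) = 933

933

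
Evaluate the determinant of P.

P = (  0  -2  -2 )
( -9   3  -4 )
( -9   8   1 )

det(P) = 0

Expand along row 1:
  − (-2) · |-9 -4; -9 1| = −(-2)·(-9 − 36) = -90
  + (-2) · |-9 3; -9 8| = (-2)·(-72 − (-27)) = 90
Sum: (-90) + (90) = 0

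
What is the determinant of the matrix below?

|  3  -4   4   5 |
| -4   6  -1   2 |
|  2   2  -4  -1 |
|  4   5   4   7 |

Expand along row 1:
  + (3) · M_11   where M_11 = det([6 -1 2; 2 -4 -1; 5 4 7]) = -69
  − (-4) · M_12   where M_12 = det([-4 -1 2; 2 -4 -1; 4 4 7]) = 162
  + (4) · M_13   where M_13 = det([-4 6 2; 2 2 -1; 4 5 7]) = -180
  − (5) · M_14   where M_14 = det([-4 6 -1; 2 2 -4; 4 5 4]) = -258
det = (+1)·(3)·(-69) + (-1)·(-4)·(162) + (+1)·(4)·(-180) + (-1)·(5)·(-258) = 1011

1011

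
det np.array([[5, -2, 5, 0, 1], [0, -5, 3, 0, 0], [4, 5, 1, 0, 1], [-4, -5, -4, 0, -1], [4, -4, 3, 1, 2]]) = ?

Expand along column 4 (it has 4 zeros):
  − (1) · M_54   where M_54 = det([5 -2 5 1; 0 -5 3 0; 4 5 1 1; -4 -5 -4 -1]) = -15
det = (-1)·(1)·(-15) = 15

15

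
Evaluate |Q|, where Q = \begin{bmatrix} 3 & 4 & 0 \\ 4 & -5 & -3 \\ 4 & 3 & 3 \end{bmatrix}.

|Q| = -114

Expand along column 3:
  − (-3) · |3 4; 4 3| = −(-3)·(9 − 16) = -21
  + 3 · |3 4; 4 -5| = 3·(-15 − 16) = -93
Sum: (-21) + (-93) = -114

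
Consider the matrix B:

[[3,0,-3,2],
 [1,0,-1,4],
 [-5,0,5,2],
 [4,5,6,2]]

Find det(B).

Expand along column 2 (it has 3 zeros):
  + (5) · M_42   where M_42 = det([3 -3 2; 1 -1 4; -5 5 2]) = 0
det = (+1)·(5)·(0) = 0

0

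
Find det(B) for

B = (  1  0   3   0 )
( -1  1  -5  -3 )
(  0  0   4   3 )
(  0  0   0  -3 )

B is block upper-triangular with a 2×2 block and a 2×2 block on the diagonal, so its determinant equals the product of the determinants of the diagonal blocks.
det of the 2×2 block = 1
det of the 2×2 block = -12
det = (1)·(-12) = -12

The determinant is -12.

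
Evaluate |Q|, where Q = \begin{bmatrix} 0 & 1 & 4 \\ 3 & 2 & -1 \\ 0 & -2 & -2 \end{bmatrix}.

Expand along column 1:
  − 3 · |1 4; -2 -2| = −3·(-2 − (-8)) = -18

det(Q) = -18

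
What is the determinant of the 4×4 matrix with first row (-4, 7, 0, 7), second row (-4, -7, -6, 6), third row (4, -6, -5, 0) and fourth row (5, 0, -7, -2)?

Expand along row 1 (it has 1 zero):
  + (-4) · M_11   where M_11 = det([-7 -6 6; -6 -5 0; 0 -7 -2]) = 254
  − (7) · M_12   where M_12 = det([-4 -6 6; 4 -5 0; 5 -7 -2]) = -106
  − (7) · M_14   where M_14 = det([-4 -7 -6; 4 -6 -5; 5 0 -7]) = -369
det = (+1)·(-4)·(254) + (-1)·(7)·(-106) + (-1)·(7)·(-369) = 2309

2309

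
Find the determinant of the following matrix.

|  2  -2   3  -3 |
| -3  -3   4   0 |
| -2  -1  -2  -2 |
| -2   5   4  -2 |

The determinant is -654.

Expand along row 2 (it has 1 zero):
  − (-3) · M_21   where M_21 = det([-2 3 -3; -1 -2 -2; 5 4 -2]) = -78
  + (-3) · M_22   where M_22 = det([2 3 -3; -2 -2 -2; -2 4 -2]) = 60
  − (4) · M_23   where M_23 = det([2 -2 -3; -2 -1 -2; -2 5 -2]) = 60
det = (-1)·(-3)·(-78) + (+1)·(-3)·(60) + (-1)·(4)·(60) = -654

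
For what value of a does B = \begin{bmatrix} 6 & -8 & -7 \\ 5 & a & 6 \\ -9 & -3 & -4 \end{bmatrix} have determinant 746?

-3

Expanding along the column containing a, det(B) is linear in a: det(B) = (-87)·a + (485).
Set (-87)·a + (485) = 746  ⇒  (-87)·a = 261  ⇒  a = -3.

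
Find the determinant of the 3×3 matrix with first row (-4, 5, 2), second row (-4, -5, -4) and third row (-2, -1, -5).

-156

Expand along row 1:
  + (-4) · |-5 -4; -1 -5| = (-4)·(25 − 4) = -84
  − 5 · |-4 -4; -2 -5| = −5·(20 − 8) = -60
  + 2 · |-4 -5; -2 -1| = 2·(4 − 10) = -12
Sum: (-84) + (-60) + (-12) = -156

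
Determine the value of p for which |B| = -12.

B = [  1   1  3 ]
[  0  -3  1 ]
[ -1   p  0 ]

2

Expanding along the column containing p, det(B) is linear in p: det(B) = (-1)·p + (-10).
Set (-1)·p + (-10) = -12  ⇒  (-1)·p = -2  ⇒  p = 2.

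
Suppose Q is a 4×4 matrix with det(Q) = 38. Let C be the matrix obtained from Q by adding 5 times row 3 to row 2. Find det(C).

Adding a multiple of one row to another leaves the determinant unchanged.
det(C) = (1)·(38) = 38

|C| = 38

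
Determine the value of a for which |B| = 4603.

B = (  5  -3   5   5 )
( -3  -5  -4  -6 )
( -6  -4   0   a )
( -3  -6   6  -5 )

Expanding along the row containing a, det(B) is linear in a: det(B) = (345)·a + (2878).
Set (345)·a + (2878) = 4603  ⇒  (345)·a = 1725  ⇒  a = 5.

5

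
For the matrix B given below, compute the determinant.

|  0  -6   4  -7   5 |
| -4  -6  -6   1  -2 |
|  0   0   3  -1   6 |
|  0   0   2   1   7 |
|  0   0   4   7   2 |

B is block upper-triangular with a 2×2 block and a 3×3 block on the diagonal, so its determinant equals the product of the determinants of the diagonal blocks.
det of the 2×2 block = -24
det of the 3×3 block = -105
det = (-24)·(-105) = 2520

2520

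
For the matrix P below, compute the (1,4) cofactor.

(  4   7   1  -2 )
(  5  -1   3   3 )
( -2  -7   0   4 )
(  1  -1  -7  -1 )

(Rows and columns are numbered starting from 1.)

-286

Delete row 1 and column 4; the remaining 3×3 submatrix is [5 -1 3; -2 -7 0; 1 -1 -7].
Its determinant is 286.
The cofactor carries sign (−1)^(1+4) = −1, so C_{1,4} = −(286) = -286.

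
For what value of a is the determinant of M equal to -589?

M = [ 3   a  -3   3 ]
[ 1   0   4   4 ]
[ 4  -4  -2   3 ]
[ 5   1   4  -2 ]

Expanding along the column containing a, det(M) is linear in a: det(M) = (-188)·a + (-777).
Set (-188)·a + (-777) = -589  ⇒  (-188)·a = 188  ⇒  a = -1.

-1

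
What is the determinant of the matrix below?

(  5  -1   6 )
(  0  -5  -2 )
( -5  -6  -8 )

Expand along column 1:
  + 5 · |-5 -2; -6 -8| = 5·(40 − 12) = 140
  + (-5) · |-1 6; -5 -2| = (-5)·(2 − (-30)) = -160
Sum: (140) + (-160) = -20

The determinant is -20.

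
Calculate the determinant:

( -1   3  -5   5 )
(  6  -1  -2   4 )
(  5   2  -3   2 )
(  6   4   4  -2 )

-746

Expand along row 1:
  + (-1) · M_11   where M_11 = det([-1 -2 4; 2 -3 2; 4 4 -2]) = 58
  − (3) · M_12   where M_12 = det([6 -2 4; 5 -3 2; 6 4 -2]) = 96
  + (-5) · M_13   where M_13 = det([6 -1 4; 5 2 2; 6 4 -2]) = -62
  − (5) · M_14   where M_14 = det([6 -1 -2; 5 2 -3; 6 4 4]) = 142
det = (+1)·(-1)·(58) + (-1)·(3)·(96) + (+1)·(-5)·(-62) + (-1)·(5)·(142) = -746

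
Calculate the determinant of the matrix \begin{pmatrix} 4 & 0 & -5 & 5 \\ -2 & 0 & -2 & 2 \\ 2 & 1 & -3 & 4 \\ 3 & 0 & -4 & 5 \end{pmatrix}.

Expand along column 2 (it has 3 zeros):
  − (1) · M_32   where M_32 = det([4 -5 5; -2 -2 2; 3 -4 5]) = -18
det = (-1)·(1)·(-18) = 18

The determinant is 18.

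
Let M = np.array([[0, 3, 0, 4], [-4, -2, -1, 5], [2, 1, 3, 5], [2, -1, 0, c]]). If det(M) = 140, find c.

c = -2

Expanding along the row containing c, det(M) is linear in c: det(M) = (30)·c + (200).
Set (30)·c + (200) = 140  ⇒  (30)·c = -60  ⇒  c = -2.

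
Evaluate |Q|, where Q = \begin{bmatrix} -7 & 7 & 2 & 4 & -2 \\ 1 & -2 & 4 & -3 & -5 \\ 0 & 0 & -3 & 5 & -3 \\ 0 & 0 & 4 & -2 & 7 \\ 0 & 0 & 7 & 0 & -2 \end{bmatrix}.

1617

Q is block upper-triangular with a 2×2 block and a 3×3 block on the diagonal, so its determinant equals the product of the determinants of the diagonal blocks.
det of the 2×2 block = 7
det of the 3×3 block = 231
det = (7)·(231) = 1617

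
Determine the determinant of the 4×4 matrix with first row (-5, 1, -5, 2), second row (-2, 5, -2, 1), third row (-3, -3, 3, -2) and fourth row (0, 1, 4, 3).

Expand along row 4 (it has 1 zero):
  + (1) · M_42   where M_42 = det([-5 -5 2; -2 -2 1; -3 3 -2]) = 6
  − (4) · M_43   where M_43 = det([-5 1 2; -2 5 1; -3 -3 -2]) = 70
  + (3) · M_44   where M_44 = det([-5 1 -5; -2 5 -2; -3 -3 3]) = -138
det = (+1)·(1)·(6) + (-1)·(4)·(70) + (+1)·(3)·(-138) = -688

-688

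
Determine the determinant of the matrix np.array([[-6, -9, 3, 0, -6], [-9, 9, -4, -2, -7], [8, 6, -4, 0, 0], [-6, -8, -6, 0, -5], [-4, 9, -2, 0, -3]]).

Expand along column 4 (it has 4 zeros):
  + (-2) · M_24   where M_24 = det([-6 -9 3 -6; 8 6 -4 0; -6 -8 -6 -5; -4 9 -2 -3]) = 6108
det = (+1)·(-2)·(6108) = -12216

-12216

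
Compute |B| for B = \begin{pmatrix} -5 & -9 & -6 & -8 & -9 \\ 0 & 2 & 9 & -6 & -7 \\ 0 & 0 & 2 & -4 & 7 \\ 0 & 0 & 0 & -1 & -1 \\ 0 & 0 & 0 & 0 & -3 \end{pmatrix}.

-60

B is upper triangular, so det(B) is the product of the diagonal entries:
det = (-5) · (2) · (2) · (-1) · (-3) = -60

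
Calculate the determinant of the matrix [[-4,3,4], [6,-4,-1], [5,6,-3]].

Expand along column 1:
  + (-4) · |-4 -1; 6 -3| = (-4)·(12 − (-6)) = -72
  − 6 · |3 4; 6 -3| = −6·(-9 − 24) = 198
  + 5 · |3 4; -4 -1| = 5·(-3 − (-16)) = 65
Sum: (-72) + (198) + (65) = 191

191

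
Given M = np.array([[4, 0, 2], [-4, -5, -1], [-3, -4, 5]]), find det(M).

-114

Expand along column 2:
  + (-5) · |4 2; -3 5| = (-5)·(20 − (-6)) = -130
  − (-4) · |4 2; -4 -1| = −(-4)·(-4 − (-8)) = 16
Sum: (-130) + (16) = -114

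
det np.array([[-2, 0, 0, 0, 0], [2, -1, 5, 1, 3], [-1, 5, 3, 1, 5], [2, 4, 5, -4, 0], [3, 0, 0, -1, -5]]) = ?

Expand along row 1 (it has 4 zeros):
  + (-2) · M_11   where M_11 = det([-1 5 1 3; 5 3 1 5; 4 5 -4 0; 0 0 -1 -5]) = -586
det = (+1)·(-2)·(-586) = 1172

1172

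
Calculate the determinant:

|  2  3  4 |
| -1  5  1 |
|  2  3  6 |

The determinant is 26.

Expand along column 1:
  + 2 · |5 1; 3 6| = 2·(30 − 3) = 54
  − (-1) · |3 4; 3 6| = −(-1)·(18 − 12) = 6
  + 2 · |3 4; 5 1| = 2·(3 − 20) = -34
Sum: (54) + (6) + (-34) = 26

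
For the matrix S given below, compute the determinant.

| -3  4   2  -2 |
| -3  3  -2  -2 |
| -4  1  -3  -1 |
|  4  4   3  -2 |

|S| = -5

Expand along row 1:
  + (-3) · M_11   where M_11 = det([3 -2 -2; 1 -3 -1; 4 3 -2]) = 1
  − (4) · M_12   where M_12 = det([-3 -2 -2; -4 -3 -1; 4 3 -2]) = -3
  + (2) · M_13   where M_13 = det([-3 3 -2; -4 1 -1; 4 4 -2]) = -2
  − (-2) · M_14   where M_14 = det([-3 3 -2; -4 1 -3; 4 4 3]) = -5
det = (+1)·(-3)·(1) + (-1)·(4)·(-3) + (+1)·(2)·(-2) + (-1)·(-2)·(-5) = -5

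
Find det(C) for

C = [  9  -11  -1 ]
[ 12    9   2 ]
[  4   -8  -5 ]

-877

Expand along column 1:
  + 9 · |9 2; -8 -5| = 9·(-45 − (-16)) = -261
  − 12 · |-11 -1; -8 -5| = −12·(55 − 8) = -564
  + 4 · |-11 -1; 9 2| = 4·(-22 − (-9)) = -52
Sum: (-261) + (-564) + (-52) = -877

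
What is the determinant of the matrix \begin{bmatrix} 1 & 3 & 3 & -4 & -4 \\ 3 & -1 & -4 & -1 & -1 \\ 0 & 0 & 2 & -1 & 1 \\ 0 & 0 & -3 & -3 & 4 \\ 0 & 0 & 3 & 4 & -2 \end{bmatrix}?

The matrix is block upper-triangular with a 2×2 block and a 3×3 block on the diagonal, so its determinant equals the product of the determinants of the diagonal blocks.
det of the 2×2 block = -10
det of the 3×3 block = -29
det = (-10)·(-29) = 290

290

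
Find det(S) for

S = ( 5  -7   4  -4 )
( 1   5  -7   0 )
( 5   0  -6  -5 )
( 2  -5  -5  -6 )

Expand along row 2 (it has 1 zero):
  − (1) · M_21   where M_21 = det([-7 4 -4; 0 -6 -5; -5 -5 -6]) = 143
  + (5) · M_22   where M_22 = det([5 4 -4; 5 -6 -5; 2 -5 -6]) = 187
  − (-7) · M_23   where M_23 = det([5 -7 -4; 5 0 -5; 2 -5 -6]) = -165
det = (-1)·(1)·(143) + (+1)·(5)·(187) + (-1)·(-7)·(-165) = -363

-363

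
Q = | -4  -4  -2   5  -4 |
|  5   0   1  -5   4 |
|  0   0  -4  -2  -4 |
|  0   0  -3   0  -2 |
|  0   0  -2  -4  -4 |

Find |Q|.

Q is block upper-triangular with a 2×2 block and a 3×3 block on the diagonal, so its determinant equals the product of the determinants of the diagonal blocks.
det of the 2×2 block = 20
det of the 3×3 block = 0
det = (20)·(0) = 0

det(Q) = 0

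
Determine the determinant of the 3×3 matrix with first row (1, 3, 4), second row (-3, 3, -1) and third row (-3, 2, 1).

The determinant is 35.

Expand along column 1:
  + 1 · |3 -1; 2 1| = 1·(3 − (-2)) = 5
  − (-3) · |3 4; 2 1| = −(-3)·(3 − 8) = -15
  + (-3) · |3 4; 3 -1| = (-3)·(-3 − 12) = 45
Sum: (5) + (-15) + (45) = 35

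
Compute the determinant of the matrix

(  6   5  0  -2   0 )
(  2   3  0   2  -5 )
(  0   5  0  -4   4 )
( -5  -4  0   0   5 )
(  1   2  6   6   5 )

Expand along column 3 (it has 4 zeros):
  + (6) · M_53   where M_53 = det([6 5 -2 0; 2 3 2 -5; 0 5 -4 4; -5 -4 0 5]) = -266
det = (+1)·(6)·(-266) = -1596

The determinant is -1596.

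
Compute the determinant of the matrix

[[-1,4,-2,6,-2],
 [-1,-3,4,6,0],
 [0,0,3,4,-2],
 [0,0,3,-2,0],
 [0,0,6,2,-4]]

252

The matrix is block upper-triangular with a 2×2 block and a 3×3 block on the diagonal, so its determinant equals the product of the determinants of the diagonal blocks.
det of the 2×2 block = 7
det of the 3×3 block = 36
det = (7)·(36) = 252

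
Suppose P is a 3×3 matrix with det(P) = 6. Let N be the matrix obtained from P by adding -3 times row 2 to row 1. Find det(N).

|N| = 6

Adding a multiple of one row to another leaves the determinant unchanged.
det(N) = (1)·(6) = 6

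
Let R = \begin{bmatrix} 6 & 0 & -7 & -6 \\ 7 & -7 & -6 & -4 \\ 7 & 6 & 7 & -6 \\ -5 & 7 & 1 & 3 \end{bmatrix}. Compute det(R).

det(R) = -1115

Expand along row 1 (it has 1 zero):
  + (6) · M_11   where M_11 = det([-7 -6 -4; 6 7 -6; 7 1 3]) = 343
  + (-7) · M_13   where M_13 = det([7 -7 -4; 7 6 -6; -5 7 3]) = 41
  − (-6) · M_14   where M_14 = det([7 -7 -6; 7 6 7; -5 7 1]) = -481
det = (+1)·(6)·(343) + (+1)·(-7)·(41) + (-1)·(-6)·(-481) = -1115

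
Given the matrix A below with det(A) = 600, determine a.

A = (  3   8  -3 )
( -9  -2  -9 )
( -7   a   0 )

a = 1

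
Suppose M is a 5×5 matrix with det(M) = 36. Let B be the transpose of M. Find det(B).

det(Mᵀ) = det(M).
det(B) = (1)·(36) = 36

36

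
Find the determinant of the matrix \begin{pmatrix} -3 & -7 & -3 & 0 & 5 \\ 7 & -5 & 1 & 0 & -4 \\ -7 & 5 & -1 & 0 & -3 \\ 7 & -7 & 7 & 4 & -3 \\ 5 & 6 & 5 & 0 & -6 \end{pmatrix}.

The determinant is 2856.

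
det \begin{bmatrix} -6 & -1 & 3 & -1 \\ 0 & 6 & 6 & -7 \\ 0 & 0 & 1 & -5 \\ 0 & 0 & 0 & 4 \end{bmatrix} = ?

The matrix is upper triangular, so the determinant is the product of the diagonal entries:
det = (-6) · (6) · (1) · (4) = -144

-144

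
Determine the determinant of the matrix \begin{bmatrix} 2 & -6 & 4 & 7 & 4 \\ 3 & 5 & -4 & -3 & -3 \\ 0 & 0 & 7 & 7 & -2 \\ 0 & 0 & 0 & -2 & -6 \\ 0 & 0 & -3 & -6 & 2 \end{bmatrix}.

The determinant is -3976.

The matrix is block upper-triangular with a 2×2 block and a 3×3 block on the diagonal, so its determinant equals the product of the determinants of the diagonal blocks.
det of the 2×2 block = 28
det of the 3×3 block = -142
det = (28)·(-142) = -3976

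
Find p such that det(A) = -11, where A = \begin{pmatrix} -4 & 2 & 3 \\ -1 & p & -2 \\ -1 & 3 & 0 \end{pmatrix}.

6

Expanding along the row containing p, det(A) is linear in p: det(A) = (3)·p + (-29).
Set (3)·p + (-29) = -11  ⇒  (3)·p = 18  ⇒  p = 6.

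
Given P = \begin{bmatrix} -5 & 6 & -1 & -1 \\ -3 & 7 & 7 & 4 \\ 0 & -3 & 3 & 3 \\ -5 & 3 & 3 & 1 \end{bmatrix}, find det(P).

The determinant is 285.

Expand along row 3 (it has 1 zero):
  − (-3) · M_32   where M_32 = det([-5 -1 -1; -3 7 4; -5 3 1]) = 16
  + (3) · M_33   where M_33 = det([-5 6 -1; -3 7 4; -5 3 1]) = -103
  − (3) · M_34   where M_34 = det([-5 6 -1; -3 7 7; -5 3 3]) = -182
det = (-1)·(-3)·(16) + (+1)·(3)·(-103) + (-1)·(3)·(-182) = 285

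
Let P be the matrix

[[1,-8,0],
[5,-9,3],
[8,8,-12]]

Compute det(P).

-588

Expand along row 1:
  + 1 · |-9 3; 8 -12| = 1·(108 − 24) = 84
  − (-8) · |5 3; 8 -12| = −(-8)·(-60 − 24) = -672
Sum: (84) + (-672) = -588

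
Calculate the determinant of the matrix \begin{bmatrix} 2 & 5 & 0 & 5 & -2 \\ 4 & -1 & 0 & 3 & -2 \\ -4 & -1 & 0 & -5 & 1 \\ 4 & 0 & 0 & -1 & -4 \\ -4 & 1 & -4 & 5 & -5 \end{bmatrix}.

-440

Expand along column 3 (it has 4 zeros):
  + (-4) · M_53   where M_53 = det([2 5 5 -2; 4 -1 3 -2; -4 -1 -5 1; 4 0 -1 -4]) = 110
det = (+1)·(-4)·(110) = -440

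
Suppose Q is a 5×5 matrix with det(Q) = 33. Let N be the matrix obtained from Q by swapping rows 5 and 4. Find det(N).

Swapping two rows multiplies the determinant by −1.
det(N) = (-1)·(33) = -33

det(N) = -33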